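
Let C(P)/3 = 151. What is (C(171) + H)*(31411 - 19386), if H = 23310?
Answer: 285750075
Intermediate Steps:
C(P) = 453 (C(P) = 3*151 = 453)
(C(171) + H)*(31411 - 19386) = (453 + 23310)*(31411 - 19386) = 23763*12025 = 285750075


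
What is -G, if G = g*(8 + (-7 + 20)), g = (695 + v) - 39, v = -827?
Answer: 3591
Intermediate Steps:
g = -171 (g = (695 - 827) - 39 = -132 - 39 = -171)
G = -3591 (G = -171*(8 + (-7 + 20)) = -171*(8 + 13) = -171*21 = -3591)
-G = -1*(-3591) = 3591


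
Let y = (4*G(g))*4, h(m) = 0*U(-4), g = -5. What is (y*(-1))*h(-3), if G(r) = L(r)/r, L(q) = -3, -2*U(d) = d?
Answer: 0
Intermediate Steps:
U(d) = -d/2
h(m) = 0 (h(m) = 0*(-½*(-4)) = 0*2 = 0)
G(r) = -3/r
y = 48/5 (y = (4*(-3/(-5)))*4 = (4*(-3*(-⅕)))*4 = (4*(⅗))*4 = (12/5)*4 = 48/5 ≈ 9.6000)
(y*(-1))*h(-3) = ((48/5)*(-1))*0 = -48/5*0 = 0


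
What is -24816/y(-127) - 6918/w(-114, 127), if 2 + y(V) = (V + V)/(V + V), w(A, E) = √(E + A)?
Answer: 24816 - 6918*√13/13 ≈ 22897.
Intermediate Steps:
w(A, E) = √(A + E)
y(V) = -1 (y(V) = -2 + (V + V)/(V + V) = -2 + (2*V)/((2*V)) = -2 + (2*V)*(1/(2*V)) = -2 + 1 = -1)
-24816/y(-127) - 6918/w(-114, 127) = -24816/(-1) - 6918/√(-114 + 127) = -24816*(-1) - 6918*√13/13 = 24816 - 6918*√13/13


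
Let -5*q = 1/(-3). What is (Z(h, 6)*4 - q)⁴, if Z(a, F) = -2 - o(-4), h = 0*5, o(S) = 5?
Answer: 31414372081/50625 ≈ 6.2053e+5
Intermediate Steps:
q = 1/15 (q = -⅕/(-3) = -⅕*(-⅓) = 1/15 ≈ 0.066667)
h = 0
Z(a, F) = -7 (Z(a, F) = -2 - 1*5 = -2 - 5 = -7)
(Z(h, 6)*4 - q)⁴ = (-7*4 - 1*1/15)⁴ = (-28 - 1/15)⁴ = (-421/15)⁴ = 31414372081/50625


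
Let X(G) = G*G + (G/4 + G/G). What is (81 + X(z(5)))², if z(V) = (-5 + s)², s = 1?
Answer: 116964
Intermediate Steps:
z(V) = 16 (z(V) = (-5 + 1)² = (-4)² = 16)
X(G) = 1 + G² + G/4 (X(G) = G² + (G*(¼) + 1) = G² + (G/4 + 1) = G² + (1 + G/4) = 1 + G² + G/4)
(81 + X(z(5)))² = (81 + (1 + 16² + (¼)*16))² = (81 + (1 + 256 + 4))² = (81 + 261)² = 342² = 116964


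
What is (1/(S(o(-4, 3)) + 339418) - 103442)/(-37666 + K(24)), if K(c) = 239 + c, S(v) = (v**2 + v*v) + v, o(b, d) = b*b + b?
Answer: 35141109355/12706472354 ≈ 2.7656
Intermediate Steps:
o(b, d) = b + b**2 (o(b, d) = b**2 + b = b + b**2)
S(v) = v + 2*v**2 (S(v) = (v**2 + v**2) + v = 2*v**2 + v = v + 2*v**2)
(1/(S(o(-4, 3)) + 339418) - 103442)/(-37666 + K(24)) = (1/((-4*(1 - 4))*(1 + 2*(-4*(1 - 4))) + 339418) - 103442)/(-37666 + (239 + 24)) = (1/((-4*(-3))*(1 + 2*(-4*(-3))) + 339418) - 103442)/(-37666 + 263) = (1/(12*(1 + 2*12) + 339418) - 103442)/(-37403) = (1/(12*(1 + 24) + 339418) - 103442)*(-1/37403) = (1/(12*25 + 339418) - 103442)*(-1/37403) = (1/(300 + 339418) - 103442)*(-1/37403) = (1/339718 - 103442)*(-1/37403) = -35141109355/339718*(-1/37403) = 35141109355/12706472354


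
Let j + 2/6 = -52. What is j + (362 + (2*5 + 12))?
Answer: 995/3 ≈ 331.67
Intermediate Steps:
j = -157/3 (j = -⅓ - 52 = -157/3 ≈ -52.333)
j + (362 + (2*5 + 12)) = -157/3 + (362 + (2*5 + 12)) = -157/3 + (362 + (10 + 12)) = -157/3 + (362 + 22) = -157/3 + 384 = 995/3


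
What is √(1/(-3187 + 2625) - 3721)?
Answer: I*√1175256086/562 ≈ 61.0*I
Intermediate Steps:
√(1/(-3187 + 2625) - 3721) = √(1/(-562) - 3721) = √(-1/562 - 3721) = √(-2091203/562) = I*√1175256086/562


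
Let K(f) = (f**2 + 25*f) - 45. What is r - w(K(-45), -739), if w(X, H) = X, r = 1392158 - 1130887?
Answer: 260416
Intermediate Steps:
K(f) = -45 + f**2 + 25*f
r = 261271
r - w(K(-45), -739) = 261271 - (-45 + (-45)**2 + 25*(-45)) = 261271 - (-45 + 2025 - 1125) = 261271 - 1*855 = 261271 - 855 = 260416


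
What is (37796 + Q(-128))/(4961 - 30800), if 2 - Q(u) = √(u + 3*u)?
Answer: -37798/25839 + 16*I*√2/25839 ≈ -1.4628 + 0.00087571*I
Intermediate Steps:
Q(u) = 2 - 2*√u (Q(u) = 2 - √(u + 3*u) = 2 - √(4*u) = 2 - 2*√u)
(37796 + Q(-128))/(4961 - 30800) = (37796 + (2 - 16*I*√2))/(4961 - 30800) = (37796 + (2 - 16*I*√2))/(-25839) = (37796 + (2 - 16*I*√2))*(-1/25839) = (37798 - 16*I*√2)*(-1/25839) = -37798/25839 + 16*I*√2/25839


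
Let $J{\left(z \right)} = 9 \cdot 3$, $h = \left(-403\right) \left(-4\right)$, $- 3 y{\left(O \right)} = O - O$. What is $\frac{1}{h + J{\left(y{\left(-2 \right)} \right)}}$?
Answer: $\frac{1}{1639} \approx 0.00061013$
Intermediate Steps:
$y{\left(O \right)} = 0$ ($y{\left(O \right)} = - \frac{O - O}{3} = \left(- \frac{1}{3}\right) 0 = 0$)
$h = 1612$
$J{\left(z \right)} = 27$
$\frac{1}{h + J{\left(y{\left(-2 \right)} \right)}} = \frac{1}{1612 + 27} = \frac{1}{1639}$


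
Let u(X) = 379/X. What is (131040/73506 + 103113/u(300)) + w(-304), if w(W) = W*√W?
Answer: 378979486260/4643129 - 1216*I*√19 ≈ 81622.0 - 5300.4*I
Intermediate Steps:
w(W) = W^(3/2)
(131040/73506 + 103113/u(300)) + w(-304) = (131040/73506 + 103113/((379/300))) + (-304)^(3/2) = (131040*(1/73506) + 103113/((379*(1/300)))) - 1216*I*√19 = (21840/12251 + 103113/(379/300)) - 1216*I*√19 = (21840/12251 + 103113*(300/379)) - 1216*I*√19 = (21840/12251 + 30933900/379) - 1216*I*√19 = 378979486260/4643129 - 1216*I*√19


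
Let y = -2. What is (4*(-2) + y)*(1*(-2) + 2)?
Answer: 0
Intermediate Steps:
(4*(-2) + y)*(1*(-2) + 2) = (4*(-2) - 2)*(1*(-2) + 2) = (-8 - 2)*(-2 + 2) = -10*0 = 0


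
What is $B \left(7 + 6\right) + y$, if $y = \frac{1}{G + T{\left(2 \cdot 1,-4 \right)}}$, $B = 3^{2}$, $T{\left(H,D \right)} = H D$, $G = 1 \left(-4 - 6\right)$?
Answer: $\frac{2105}{18} \approx 116.94$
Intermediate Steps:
$G = -10$ ($G = 1 \left(-10\right) = -10$)
$T{\left(H,D \right)} = D H$
$B = 9$
$y = - \frac{1}{18}$ ($y = \frac{1}{-10 - 4 \cdot 2 \cdot 1} = \frac{1}{-10 - 8} = \frac{1}{-18} = - \frac{1}{18} \approx -0.055556$)
$B \left(7 + 6\right) + y = 9 \left(7 + 6\right) - \frac{1}{18} = 9 \cdot 13 - \frac{1}{18} = 117 - \frac{1}{18} = \frac{2105}{18}$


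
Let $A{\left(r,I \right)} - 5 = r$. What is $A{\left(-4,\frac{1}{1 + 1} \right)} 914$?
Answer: $914$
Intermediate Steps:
$A{\left(r,I \right)} = 5 + r$
$A{\left(-4,\frac{1}{1 + 1} \right)} 914 = \left(5 - 4\right) 914 = 1 \cdot 914 = 914$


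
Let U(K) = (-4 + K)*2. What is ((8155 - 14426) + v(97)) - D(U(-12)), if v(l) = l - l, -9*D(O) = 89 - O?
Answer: -56318/9 ≈ -6257.6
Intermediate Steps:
U(K) = -8 + 2*K
D(O) = -89/9 + O/9 (D(O) = -(89 - O)/9 = -89/9 + O/9)
v(l) = 0
((8155 - 14426) + v(97)) - D(U(-12)) = ((8155 - 14426) + 0) - (-89/9 + (-8 + 2*(-12))/9) = (-6271 + 0) - (-89/9 + (-8 - 24)/9) = -6271 - (-89/9 + (1/9)*(-32)) = -6271 - (-89/9 - 32/9) = -6271 - 1*(-121/9) = -6271 + 121/9 = -56318/9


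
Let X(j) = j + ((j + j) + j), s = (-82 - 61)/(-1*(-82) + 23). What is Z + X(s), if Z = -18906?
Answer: -1985702/105 ≈ -18911.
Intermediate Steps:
s = -143/105 (s = -143/(82 + 23) = -143/105 ≈ -1.3619)
X(j) = 4*j (X(j) = j + (2*j + j) = j + 3*j = 4*j)
Z + X(s) = -18906 + 4*(-143/105) = -18906 - 572/105 = -1985702/105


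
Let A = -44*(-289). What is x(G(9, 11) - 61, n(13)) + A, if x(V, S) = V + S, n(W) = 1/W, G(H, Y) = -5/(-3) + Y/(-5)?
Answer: 2467636/195 ≈ 12655.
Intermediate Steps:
G(H, Y) = 5/3 - Y/5 (G(H, Y) = -5*(-1/3) + Y*(-1/5) = 5/3 - Y/5)
x(V, S) = S + V
A = 12716
x(G(9, 11) - 61, n(13)) + A = (1/13 + ((5/3 - 1/5*11) - 61)) + 12716 = (1/13 + ((5/3 - 11/5) - 61)) + 12716 = (1/13 + (-8/15 - 61)) + 12716 = (1/13 - 923/15) + 12716 = -11984/195 + 12716 = 2467636/195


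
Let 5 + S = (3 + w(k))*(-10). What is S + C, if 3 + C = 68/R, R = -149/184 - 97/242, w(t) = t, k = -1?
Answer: -2268636/26953 ≈ -84.170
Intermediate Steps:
R = -26953/22264 (R = -149*1/184 - 97*1/242 = -149/184 - 97/242 = -26953/22264 ≈ -1.2106)
S = -25 (S = -5 + (3 - 1)*(-10) = -5 + 2*(-10) = -5 - 20 = -25)
C = -1594811/26953 (C = -3 + 68/(-26953/22264) = -3 + 68*(-22264/26953) = -3 - 1513952/26953 = -1594811/26953 ≈ -59.170)
S + C = -25 - 1594811/26953 = -2268636/26953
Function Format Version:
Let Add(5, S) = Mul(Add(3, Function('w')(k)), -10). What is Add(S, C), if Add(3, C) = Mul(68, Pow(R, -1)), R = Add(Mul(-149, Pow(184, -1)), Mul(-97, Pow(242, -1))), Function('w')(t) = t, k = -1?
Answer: Rational(-2268636, 26953) ≈ -84.170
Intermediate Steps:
R = Rational(-26953, 22264) (R = Add(Mul(-149, Rational(1, 184)), Mul(-97, Rational(1, 242))) = Add(Rational(-149, 184), Rational(-97, 242)) = Rational(-26953, 22264) ≈ -1.2106)
S = -25 (S = Add(-5, Mul(Add(3, -1), -10)) = Add(-5, Mul(2, -10)) = Add(-5, -20) = -25)
C = Rational(-1594811, 26953) (C = Add(-3, Mul(68, Pow(Rational(-26953, 22264), -1))) = Add(-3, Mul(68, Rational(-22264, 26953))) = Add(-3, Rational(-1513952, 26953)) = Rational(-1594811, 26953) ≈ -59.170)
Add(S, C) = Add(-25, Rational(-1594811, 26953)) = Rational(-2268636, 26953)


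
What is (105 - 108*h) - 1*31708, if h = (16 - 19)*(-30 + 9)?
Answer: -38407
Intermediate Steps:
h = 63 (h = -3*(-21) = 63)
(105 - 108*h) - 1*31708 = (105 - 108*63) - 1*31708 = (105 - 6804) - 31708 = -6699 - 31708 = -38407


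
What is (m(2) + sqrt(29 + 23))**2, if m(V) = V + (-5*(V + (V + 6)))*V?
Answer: 9656 - 392*sqrt(13) ≈ 8242.6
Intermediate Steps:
m(V) = V + V*(-30 - 10*V) (m(V) = V + (-5*(V + (6 + V)))*V = V + (-5*(6 + 2*V))*V = V + (-30 - 10*V)*V = V + V*(-30 - 10*V))
(m(2) + sqrt(29 + 23))**2 = (-1*2*(29 + 10*2) + sqrt(29 + 23))**2 = (-1*2*(29 + 20) + sqrt(52))**2 = (-1*2*49 + 2*sqrt(13))**2 = (-98 + 2*sqrt(13))**2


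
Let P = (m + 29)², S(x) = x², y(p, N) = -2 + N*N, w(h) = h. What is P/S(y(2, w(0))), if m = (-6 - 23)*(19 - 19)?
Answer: 841/4 ≈ 210.25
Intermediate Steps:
m = 0 (m = -29*0 = 0)
y(p, N) = -2 + N²
P = 841 (P = (0 + 29)² = 29² = 841)
P/S(y(2, w(0))) = 841/((-2 + 0²)²) = 841/((-2 + 0)²) = 841/((-2)²) = 841/4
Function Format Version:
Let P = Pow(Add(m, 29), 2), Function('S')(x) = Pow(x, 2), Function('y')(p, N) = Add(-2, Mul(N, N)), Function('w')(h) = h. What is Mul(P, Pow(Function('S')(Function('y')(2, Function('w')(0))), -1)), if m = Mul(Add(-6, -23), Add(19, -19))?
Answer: Rational(841, 4) ≈ 210.25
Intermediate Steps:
m = 0 (m = Mul(-29, 0) = 0)
Function('y')(p, N) = Add(-2, Pow(N, 2))
P = 841 (P = Pow(Add(0, 29), 2) = Pow(29, 2) = 841)
Mul(P, Pow(Function('S')(Function('y')(2, Function('w')(0))), -1)) = Mul(841, Pow(Pow(Add(-2, Pow(0, 2)), 2), -1)) = Mul(841, Pow(Pow(Add(-2, 0), 2), -1)) = Mul(841, Pow(Pow(-2, 2), -1)) = Mul(841, Pow(4, -1)) = Mul(841, Rational(1, 4)) = Rational(841, 4)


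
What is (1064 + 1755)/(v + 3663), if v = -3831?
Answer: -2819/168 ≈ -16.780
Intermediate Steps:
(1064 + 1755)/(v + 3663) = (1064 + 1755)/(-3831 + 3663) = 2819/(-168) = 2819*(-1/168) = -2819/168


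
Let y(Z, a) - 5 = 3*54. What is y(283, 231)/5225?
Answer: 167/5225 ≈ 0.031962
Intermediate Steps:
y(Z, a) = 167 (y(Z, a) = 5 + 3*54 = 5 + 162 = 167)
y(283, 231)/5225 = 167/5225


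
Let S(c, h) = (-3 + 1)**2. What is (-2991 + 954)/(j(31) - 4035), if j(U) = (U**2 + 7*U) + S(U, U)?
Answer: 679/951 ≈ 0.71399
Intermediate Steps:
S(c, h) = 4 (S(c, h) = (-2)**2 = 4)
j(U) = 4 + U**2 + 7*U (j(U) = (U**2 + 7*U) + 4 = 4 + U**2 + 7*U)
(-2991 + 954)/(j(31) - 4035) = (-2991 + 954)/((4 + 31**2 + 7*31) - 4035) = -2037/((4 + 961 + 217) - 4035) = -2037/(1182 - 4035) = -2037/(-2853) = -2037*(-1/2853) = 679/951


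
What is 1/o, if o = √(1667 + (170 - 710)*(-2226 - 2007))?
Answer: √2287487/2287487 ≈ 0.00066118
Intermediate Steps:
o = √2287487 (o = √(1667 - 540*(-4233)) = √(1667 + 2285820) = √2287487 ≈ 1512.4)
1/o = 1/(√2287487) = √2287487/2287487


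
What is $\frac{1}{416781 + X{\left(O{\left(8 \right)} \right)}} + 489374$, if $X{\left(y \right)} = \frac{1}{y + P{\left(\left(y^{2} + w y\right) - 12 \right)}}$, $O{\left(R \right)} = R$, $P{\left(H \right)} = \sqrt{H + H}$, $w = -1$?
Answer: $\frac{2040174258699249794}{4168946978567} - \frac{2 \sqrt{22}}{4168946978567} \approx 4.8937 \cdot 10^{5}$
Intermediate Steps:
$P{\left(H \right)} = \sqrt{2} \sqrt{H}$ ($P{\left(H \right)} = \sqrt{2 H} = \sqrt{2} \sqrt{H}$)
$X{\left(y \right)} = \frac{1}{y + \sqrt{2} \sqrt{-12 + y^{2} - y}}$ ($X{\left(y \right)} = \frac{1}{y + \sqrt{2} \sqrt{\left(y^{2} - y\right) - 12}} = \frac{1}{y + \sqrt{2} \sqrt{-12 + y^{2} - y}}$)
$\frac{1}{416781 + X{\left(O{\left(8 \right)} \right)}} + 489374 = \frac{1}{416781 + \frac{1}{8 + \sqrt{2} \sqrt{-12 + 8^{2} - 8}}} + 489374 = \frac{1}{416781 + \frac{1}{8 + \sqrt{2} \sqrt{-12 + 64 - 8}}} + 489374 = \frac{1}{416781 + \frac{1}{8 + \sqrt{2} \sqrt{44}}} + 489374 = \frac{1}{416781 + \frac{1}{8 + \sqrt{2} \cdot 2 \sqrt{11}}} + 489374 = \frac{1}{416781 + \frac{1}{8 + 2 \sqrt{22}}} + 489374 = 489374 + \frac{1}{416781 + \frac{1}{8 + 2 \sqrt{22}}}$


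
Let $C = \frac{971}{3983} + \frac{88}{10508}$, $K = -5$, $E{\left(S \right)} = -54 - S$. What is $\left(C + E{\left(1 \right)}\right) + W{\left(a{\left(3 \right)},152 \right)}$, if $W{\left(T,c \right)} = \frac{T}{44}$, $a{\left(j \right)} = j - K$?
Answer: $- \frac{6280371750}{115096751} \approx -54.566$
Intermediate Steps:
$a{\left(j \right)} = 5 + j$ ($a{\left(j \right)} = j - -5 = j + 5 = 5 + j$)
$C = \frac{2638443}{10463341}$ ($C = 971 \cdot \frac{1}{3983} + 88 \cdot \frac{1}{10508} = \frac{971}{3983} + \frac{22}{2627} = \frac{2638443}{10463341} \approx 0.25216$)
$W{\left(T,c \right)} = \frac{T}{44}$ ($W{\left(T,c \right)} = T \frac{1}{44} = \frac{T}{44}$)
$\left(C + E{\left(1 \right)}\right) + W{\left(a{\left(3 \right)},152 \right)} = \left(\frac{2638443}{10463341} - 55\right) + \frac{5 + 3}{44} = \left(\frac{2638443}{10463341} - 55\right) + \frac{1}{44} \cdot 8 = \left(\frac{2638443}{10463341} - 55\right) + \frac{2}{11} = - \frac{572845312}{10463341} + \frac{2}{11} = - \frac{6280371750}{115096751}$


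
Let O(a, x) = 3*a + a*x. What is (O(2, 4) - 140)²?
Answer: 15876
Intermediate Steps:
(O(2, 4) - 140)² = (2*(3 + 4) - 140)² = (2*7 - 140)² = (14 - 140)² = (-126)² = 15876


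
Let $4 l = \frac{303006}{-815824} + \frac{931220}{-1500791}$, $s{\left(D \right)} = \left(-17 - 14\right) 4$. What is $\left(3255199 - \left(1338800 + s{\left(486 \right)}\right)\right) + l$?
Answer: $\frac{4693109301543492551}{2448762633568} \approx 1.9165 \cdot 10^{6}$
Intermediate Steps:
$s{\left(D \right)} = -124$ ($s{\left(D \right)} = \left(-31\right) 4 = -124$)
$l = - \frac{607230151513}{2448762633568}$ ($l = \frac{\frac{303006}{-815824} + \frac{931220}{-1500791}}{4} = \frac{303006 \left(- \frac{1}{815824}\right) + 931220 \left(- \frac{1}{1500791}\right)}{4} = \frac{- \frac{151503}{407912} - \frac{931220}{1500791}}{4} = \frac{1}{4} \left(- \frac{607230151513}{612190658392}\right) = - \frac{607230151513}{2448762633568} \approx -0.24797$)
$\left(3255199 - \left(1338800 + s{\left(486 \right)}\right)\right) + l = \left(3255199 - 1338676\right) - \frac{607230151513}{2448762633568} = 1916523 - \frac{607230151513}{2448762633568} = \frac{4693109301543492551}{2448762633568}$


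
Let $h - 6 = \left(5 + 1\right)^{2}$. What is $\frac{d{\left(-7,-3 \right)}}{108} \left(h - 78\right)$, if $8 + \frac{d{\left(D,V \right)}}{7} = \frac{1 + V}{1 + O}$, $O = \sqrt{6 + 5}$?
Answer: $\frac{91}{5} + \frac{7 \sqrt{11}}{15} \approx 19.748$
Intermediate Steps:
$h = 42$ ($h = 6 + \left(5 + 1\right)^{2} = 6 + 6^{2} = 6 + 36 = 42$)
$O = \sqrt{11} \approx 3.3166$
$d{\left(D,V \right)} = -56 + \frac{7 \left(1 + V\right)}{1 + \sqrt{11}}$ ($d{\left(D,V \right)} = -56 + 7 \frac{1 + V}{1 + \sqrt{11}} = -56 + \frac{7 \left(1 + V\right)}{1 + \sqrt{11}}$)
$\frac{d{\left(-7,-3 \right)}}{108} \left(h - 78\right) = \frac{- \frac{567}{10} - - \frac{21}{10} + \frac{7 \sqrt{11}}{10} + \frac{7}{10} \left(-3\right) \sqrt{11}}{108} \left(42 - 78\right) = \left(- \frac{567}{10} + \frac{21}{10} + \frac{7 \sqrt{11}}{10} - \frac{21 \sqrt{11}}{10}\right) \frac{1}{108} \left(-36\right) = \left(- \frac{273}{5} - \frac{7 \sqrt{11}}{5}\right) \frac{1}{108} \left(-36\right) = \left(- \frac{91}{180} - \frac{7 \sqrt{11}}{540}\right) \left(-36\right) = \frac{91}{5} + \frac{7 \sqrt{11}}{15}$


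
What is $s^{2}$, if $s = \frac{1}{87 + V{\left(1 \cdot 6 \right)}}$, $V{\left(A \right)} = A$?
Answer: $\frac{1}{8649} \approx 0.00011562$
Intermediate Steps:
$s = \frac{1}{93}$ ($s = \frac{1}{87 + 1 \cdot 6} = \frac{1}{87 + 6} = \frac{1}{93} \approx 0.010753$)
$s^{2} = \left(\frac{1}{93}\right)^{2} = \frac{1}{8649}$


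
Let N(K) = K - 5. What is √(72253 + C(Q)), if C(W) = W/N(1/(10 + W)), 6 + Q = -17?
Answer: 41*√187242/66 ≈ 268.81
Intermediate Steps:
Q = -23 (Q = -6 - 17 = -23)
N(K) = -5 + K
C(W) = W/(-5 + 1/(10 + W))
√(72253 + C(Q)) = √(72253 - 1*(-23)*(10 - 23)/(49 + 5*(-23))) = √(72253 - 1*(-23)*(-13)/(49 - 115)) = √(72253 - 1*(-23)*(-13)/(-66)) = √(72253 - 1*(-23)*(-1/66)*(-13)) = √(72253 + 299/66) = √(4768997/66) = 41*√187242/66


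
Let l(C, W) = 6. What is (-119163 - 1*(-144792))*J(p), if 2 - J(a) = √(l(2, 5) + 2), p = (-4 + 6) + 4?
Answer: 51258 - 51258*√2 ≈ -21232.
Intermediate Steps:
p = 6 (p = 2 + 4 = 6)
J(a) = 2 - 2*√2 (J(a) = 2 - √(6 + 2) = 2 - √8 = 2 - 2*√2)
(-119163 - 1*(-144792))*J(p) = (-119163 - 1*(-144792))*(2 - 2*√2) = (-119163 + 144792)*(2 - 2*√2) = 25629*(2 - 2*√2) = 51258 - 51258*√2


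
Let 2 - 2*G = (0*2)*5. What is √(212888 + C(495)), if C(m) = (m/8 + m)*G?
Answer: √3415118/4 ≈ 462.00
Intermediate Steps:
G = 1 (G = 1 - 0*2*5/2 = 1 - 0*5 = 1 - ½*0 = 1 + 0 = 1)
C(m) = 9*m/8 (C(m) = (m/8 + m)*1 = (9*m/8)*1 = 9*m/8)
√(212888 + C(495)) = √(212888 + (9/8)*495) = √(212888 + 4455/8) = √(1707559/8) = √3415118/4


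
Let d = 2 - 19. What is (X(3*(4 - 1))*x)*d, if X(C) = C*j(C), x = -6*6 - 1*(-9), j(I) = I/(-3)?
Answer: -12393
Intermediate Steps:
j(I) = -I/3 (j(I) = I*(-1/3) = -I/3)
x = -27 (x = -36 + 9 = -27)
X(C) = -C**2/3 (X(C) = C*(-C/3) = -C**2/3)
d = -17
(X(3*(4 - 1))*x)*d = (-9*(4 - 1)**2/3*(-27))*(-17) = (-(3*3)**2/3*(-27))*(-17) = (-1/3*9**2*(-27))*(-17) = (-1/3*81*(-27))*(-17) = -27*(-27)*(-17) = 729*(-17) = -12393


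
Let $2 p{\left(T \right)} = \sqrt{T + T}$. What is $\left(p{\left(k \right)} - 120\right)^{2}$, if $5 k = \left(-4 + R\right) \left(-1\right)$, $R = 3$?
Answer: $\frac{\left(1200 - \sqrt{10}\right)^{2}}{100} \approx 14324.0$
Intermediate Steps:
$k = \frac{1}{5}$ ($k = \frac{\left(-4 + 3\right) \left(-1\right)}{5} = \frac{\left(-1\right) \left(-1\right)}{5} = \frac{1}{5} \cdot 1 = \frac{1}{5} \approx 0.2$)
$p{\left(T \right)} = \frac{\sqrt{2} \sqrt{T}}{2}$ ($p{\left(T \right)} = \frac{\sqrt{T + T}}{2} = \frac{\sqrt{2 T}}{2} = \frac{\sqrt{2} \sqrt{T}}{2}$)
$\left(p{\left(k \right)} - 120\right)^{2} = \left(\frac{\sqrt{2}}{2 \sqrt{5}} - 120\right)^{2} = \left(\frac{\sqrt{2} \frac{\sqrt{5}}{5}}{2} - 120\right)^{2} = \left(\frac{\sqrt{10}}{10} - 120\right)^{2} = \left(-120 + \frac{\sqrt{10}}{10}\right)^{2}$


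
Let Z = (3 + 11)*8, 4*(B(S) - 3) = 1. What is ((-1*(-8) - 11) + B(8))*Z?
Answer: 28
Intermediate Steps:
B(S) = 13/4 (B(S) = 3 + (¼)*1 = 3 + ¼ = 13/4)
Z = 112 (Z = 14*8 = 112)
((-1*(-8) - 11) + B(8))*Z = ((-1*(-8) - 11) + 13/4)*112 = ((8 - 11) + 13/4)*112 = (-3 + 13/4)*112 = (¼)*112 = 28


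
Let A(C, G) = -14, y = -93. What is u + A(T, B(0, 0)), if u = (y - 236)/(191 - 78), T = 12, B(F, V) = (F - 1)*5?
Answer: -1911/113 ≈ -16.911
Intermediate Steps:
B(F, V) = -5 + 5*F (B(F, V) = (-1 + F)*5 = -5 + 5*F)
u = -329/113 (u = (-93 - 236)/(191 - 78) = -329/113 ≈ -2.9115)
u + A(T, B(0, 0)) = -329/113 - 14 = -1911/113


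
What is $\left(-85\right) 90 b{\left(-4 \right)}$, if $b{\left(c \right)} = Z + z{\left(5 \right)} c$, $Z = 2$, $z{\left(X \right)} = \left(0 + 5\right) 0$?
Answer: $-15300$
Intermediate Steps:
$z{\left(X \right)} = 0$ ($z{\left(X \right)} = 5 \cdot 0 = 0$)
$b{\left(c \right)} = 2$ ($b{\left(c \right)} = 2 + 0 c = 2 + 0 = 2$)
$\left(-85\right) 90 b{\left(-4 \right)} = \left(-85\right) 90 \cdot 2 = \left(-7650\right) 2 = -15300$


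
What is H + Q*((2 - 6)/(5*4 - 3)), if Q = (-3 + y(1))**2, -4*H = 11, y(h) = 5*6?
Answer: -11851/68 ≈ -174.28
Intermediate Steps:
y(h) = 30
H = -11/4 (H = -1/4*11 = -11/4 ≈ -2.7500)
Q = 729 (Q = (-3 + 30)**2 = 27**2 = 729)
H + Q*((2 - 6)/(5*4 - 3)) = -11/4 + 729*((2 - 6)/(5*4 - 3)) = -11/4 + 729*(-4/(20 - 3)) = -11/4 + 729*(-4/17) = -11/4 - 2916/17 = -11851/68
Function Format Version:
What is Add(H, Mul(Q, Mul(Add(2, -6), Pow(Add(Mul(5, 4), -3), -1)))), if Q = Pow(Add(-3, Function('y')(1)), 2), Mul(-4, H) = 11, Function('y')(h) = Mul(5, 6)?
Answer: Rational(-11851, 68) ≈ -174.28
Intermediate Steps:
Function('y')(h) = 30
H = Rational(-11, 4) (H = Mul(Rational(-1, 4), 11) = Rational(-11, 4) ≈ -2.7500)
Q = 729 (Q = Pow(Add(-3, 30), 2) = Pow(27, 2) = 729)
Add(H, Mul(Q, Mul(Add(2, -6), Pow(Add(Mul(5, 4), -3), -1)))) = Add(Rational(-11, 4), Mul(729, Mul(Add(2, -6), Pow(Add(Mul(5, 4), -3), -1)))) = Add(Rational(-11, 4), Mul(729, Mul(-4, Pow(Add(20, -3), -1)))) = Add(Rational(-11, 4), Mul(729, Mul(-4, Pow(17, -1)))) = Add(Rational(-11, 4), Mul(729, Mul(-4, Rational(1, 17)))) = Add(Rational(-11, 4), Mul(729, Rational(-4, 17))) = Add(Rational(-11, 4), Rational(-2916, 17)) = Rational(-11851, 68)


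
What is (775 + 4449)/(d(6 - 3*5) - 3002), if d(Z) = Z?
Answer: -5224/3011 ≈ -1.7350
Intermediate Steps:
(775 + 4449)/(d(6 - 3*5) - 3002) = (775 + 4449)/((6 - 3*5) - 3002) = 5224/((6 - 15) - 3002) = 5224/(-9 - 3002) = 5224/(-3011) = 5224*(-1/3011) = -5224/3011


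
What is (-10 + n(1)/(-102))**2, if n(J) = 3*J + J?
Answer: 262144/2601 ≈ 100.79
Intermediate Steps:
n(J) = 4*J
(-10 + n(1)/(-102))**2 = (-10 + (4*1)/(-102))**2 = (-10 + 4*(-1/102))**2 = (-10 - 2/51)**2 = (-512/51)**2 = 262144/2601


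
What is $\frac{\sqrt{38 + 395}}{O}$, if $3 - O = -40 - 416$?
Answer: $\frac{\sqrt{433}}{459} \approx 0.045335$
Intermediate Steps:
$O = 459$ ($O = 3 - \left(-40 - 416\right) = 3 - -456 = 3 + 456 = 459$)
$\frac{\sqrt{38 + 395}}{O} = \frac{\sqrt{38 + 395}}{459} = \sqrt{433} \cdot \frac{1}{459} = \frac{\sqrt{433}}{459}$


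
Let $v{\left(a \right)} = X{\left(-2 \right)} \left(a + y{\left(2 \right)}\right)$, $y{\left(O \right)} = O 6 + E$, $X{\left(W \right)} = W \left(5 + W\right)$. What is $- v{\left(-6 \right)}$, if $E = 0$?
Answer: $36$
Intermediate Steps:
$y{\left(O \right)} = 6 O$ ($y{\left(O \right)} = O 6 + 0 = 6 O + 0 = 6 O$)
$v{\left(a \right)} = -72 - 6 a$ ($v{\left(a \right)} = - 2 \left(5 - 2\right) \left(a + 6 \cdot 2\right) = \left(-2\right) 3 \left(a + 12\right) = - 6 \left(12 + a\right) = -72 - 6 a$)
$- v{\left(-6 \right)} = - (-72 - -36) = - (-72 + 36) = \left(-1\right) \left(-36\right) = 36$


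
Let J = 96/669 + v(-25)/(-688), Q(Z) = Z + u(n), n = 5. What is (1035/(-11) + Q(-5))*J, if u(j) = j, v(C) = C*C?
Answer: 11042415/153424 ≈ 71.973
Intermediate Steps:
v(C) = C²
Q(Z) = 5 + Z (Q(Z) = Z + 5 = 5 + Z)
J = -117359/153424 (J = 96/669 + (-25)²/(-688) = 96*(1/669) + 625*(-1/688) = 32/223 - 625/688 = -117359/153424 ≈ -0.76493)
(1035/(-11) + Q(-5))*J = (1035/(-11) + (5 - 5))*(-117359/153424) = (1035*(-1/11) + 0)*(-117359/153424) = (-1035/11 + 0)*(-117359/153424) = -1035/11*(-117359/153424) = 11042415/153424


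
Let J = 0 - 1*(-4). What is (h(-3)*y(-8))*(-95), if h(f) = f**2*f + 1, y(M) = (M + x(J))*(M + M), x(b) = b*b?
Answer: -316160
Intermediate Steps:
J = 4 (J = 0 + 4 = 4)
x(b) = b**2
y(M) = 2*M*(16 + M) (y(M) = (M + 4**2)*(M + M) = (M + 16)*(2*M) = (16 + M)*(2*M) = 2*M*(16 + M))
h(f) = 1 + f**3 (h(f) = f**3 + 1 = 1 + f**3)
(h(-3)*y(-8))*(-95) = ((1 + (-3)**3)*(2*(-8)*(16 - 8)))*(-95) = ((1 - 27)*(2*(-8)*8))*(-95) = -26*(-128)*(-95) = 3328*(-95) = -316160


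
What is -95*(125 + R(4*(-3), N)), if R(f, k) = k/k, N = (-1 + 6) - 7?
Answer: -11970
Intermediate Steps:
N = -2 (N = 5 - 7 = -2)
R(f, k) = 1
-95*(125 + R(4*(-3), N)) = -95*(125 + 1) = -95*126 = -11970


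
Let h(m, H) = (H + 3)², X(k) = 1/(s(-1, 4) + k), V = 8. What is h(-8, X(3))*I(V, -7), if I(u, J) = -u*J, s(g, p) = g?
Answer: 686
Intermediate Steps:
X(k) = 1/(-1 + k)
h(m, H) = (3 + H)²
I(u, J) = -J*u
h(-8, X(3))*I(V, -7) = (3 + 1/(-1 + 3))²*(-1*(-7)*8) = (3 + 1/2)²*56 = (3 + ½)²*56 = (7/2)²*56 = (49/4)*56 = 686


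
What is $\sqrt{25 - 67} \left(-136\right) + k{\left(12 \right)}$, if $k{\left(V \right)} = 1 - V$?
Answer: $-11 - 136 i \sqrt{42} \approx -11.0 - 881.38 i$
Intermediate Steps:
$\sqrt{25 - 67} \left(-136\right) + k{\left(12 \right)} = \sqrt{25 - 67} \left(-136\right) + \left(1 - 12\right) = \sqrt{-42} \left(-136\right) + \left(1 - 12\right) = i \sqrt{42} \left(-136\right) - 11 = - 136 i \sqrt{42} - 11 = -11 - 136 i \sqrt{42}$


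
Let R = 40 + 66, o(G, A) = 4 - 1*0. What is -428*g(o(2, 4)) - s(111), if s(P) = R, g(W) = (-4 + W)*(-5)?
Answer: -106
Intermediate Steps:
o(G, A) = 4 (o(G, A) = 4 + 0 = 4)
g(W) = 20 - 5*W
R = 106
s(P) = 106
-428*g(o(2, 4)) - s(111) = -428*(20 - 5*4) - 1*106 = -428*(20 - 20) - 106 = -428*0 - 106 = 0 - 106 = -106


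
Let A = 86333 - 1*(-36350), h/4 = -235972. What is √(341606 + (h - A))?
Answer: I*√724965 ≈ 851.45*I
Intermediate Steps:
h = -943888 (h = 4*(-235972) = -943888)
A = 122683 (A = 86333 + 36350 = 122683)
√(341606 + (h - A)) = √(341606 + (-943888 - 1*122683)) = √(341606 + (-943888 - 122683)) = √(341606 - 1066571) = √(-724965) = I*√724965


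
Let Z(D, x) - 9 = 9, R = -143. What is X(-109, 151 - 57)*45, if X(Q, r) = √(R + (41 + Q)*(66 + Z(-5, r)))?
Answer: 45*I*√5855 ≈ 3443.3*I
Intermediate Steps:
Z(D, x) = 18 (Z(D, x) = 9 + 9 = 18)
X(Q, r) = √(3301 + 84*Q) (X(Q, r) = √(-143 + (41 + Q)*(66 + 18)) = √(-143 + (41 + Q)*84) = √(-143 + (3444 + 84*Q)) = √(3301 + 84*Q))
X(-109, 151 - 57)*45 = √(3301 + 84*(-109))*45 = √(3301 - 9156)*45 = √(-5855)*45 = (I*√5855)*45 = 45*I*√5855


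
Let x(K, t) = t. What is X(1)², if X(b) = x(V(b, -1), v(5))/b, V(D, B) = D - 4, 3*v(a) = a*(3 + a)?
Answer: 1600/9 ≈ 177.78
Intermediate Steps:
v(a) = a*(3 + a)/3 (v(a) = (a*(3 + a))/3 = a*(3 + a)/3)
V(D, B) = -4 + D
X(b) = 40/(3*b) (X(b) = ((⅓)*5*(3 + 5))/b = ((⅓)*5*8)/b = 40/(3*b))
X(1)² = ((40/3)/1)² = ((40/3)*1)² = (40/3)² = 1600/9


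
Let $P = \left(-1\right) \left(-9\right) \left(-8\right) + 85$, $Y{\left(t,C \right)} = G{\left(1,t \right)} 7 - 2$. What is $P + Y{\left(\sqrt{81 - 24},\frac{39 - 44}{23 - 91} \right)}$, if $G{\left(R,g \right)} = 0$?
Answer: $11$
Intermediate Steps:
$Y{\left(t,C \right)} = -2$ ($Y{\left(t,C \right)} = 0 \cdot 7 - 2 = 0 - 2 = -2$)
$P = 13$ ($P = 9 \left(-8\right) + 85 = -72 + 85 = 13$)
$P + Y{\left(\sqrt{81 - 24},\frac{39 - 44}{23 - 91} \right)} = 13 - 2 = 11$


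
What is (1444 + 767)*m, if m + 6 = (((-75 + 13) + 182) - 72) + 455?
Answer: 1098867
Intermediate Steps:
m = 497 (m = -6 + ((((-75 + 13) + 182) - 72) + 455) = -6 + (((-62 + 182) - 72) + 455) = -6 + ((120 - 72) + 455) = -6 + (48 + 455) = -6 + 503 = 497)
(1444 + 767)*m = (1444 + 767)*497 = 2211*497 = 1098867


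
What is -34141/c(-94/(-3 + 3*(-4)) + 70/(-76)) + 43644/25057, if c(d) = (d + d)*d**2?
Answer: -77978979423955488/708837092709911 ≈ -110.01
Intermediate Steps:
c(d) = 2*d**3 (c(d) = (2*d)*d**2 = 2*d**3)
-34141/c(-94/(-3 + 3*(-4)) + 70/(-76)) + 43644/25057 = -34141*1/(2*(-94/(-3 + 3*(-4)) + 70/(-76))**3) + 43644/25057 = -34141*1/(2*(-94/(-3 - 12) + 70*(-1/76))**3) + 43644*(1/25057) = -34141*1/(2*(-94/(-15) - 35/38)**3) + 43644/25057 = -34141*1/(2*(-94*(-1/15) - 35/38)**3) + 43644/25057 = -34141*1/(2*(94/15 - 35/38)**3) + 43644/25057 = -34141/(2*(3047/570)**3) + 43644/25057 = -34141/(2*(28288984823/185193000)) + 43644/25057 = -34141/28288984823/92596500 + 43644/25057 = -34141*92596500/28288984823 + 43644/25057 = -3161337106500/28288984823 + 43644/25057 = -77978979423955488/708837092709911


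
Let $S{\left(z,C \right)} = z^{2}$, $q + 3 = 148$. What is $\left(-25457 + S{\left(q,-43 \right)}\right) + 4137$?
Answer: $-295$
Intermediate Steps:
$q = 145$ ($q = -3 + 148 = 145$)
$\left(-25457 + S{\left(q,-43 \right)}\right) + 4137 = \left(-25457 + 145^{2}\right) + 4137 = \left(-25457 + 21025\right) + 4137 = -4432 + 4137 = -295$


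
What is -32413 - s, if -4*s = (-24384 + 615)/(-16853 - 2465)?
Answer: -2504593567/77272 ≈ -32413.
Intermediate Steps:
s = -23769/77272 (s = -(-24384 + 615)/(4*(-16853 - 2465)) = -(-23769)/(4*(-19318)) = -(-23769)*(-1)/(4*19318) = -1/4*23769/19318 = -23769/77272 ≈ -0.30760)
-32413 - s = -32413 - 1*(-23769/77272) = -32413 + 23769/77272 = -2504593567/77272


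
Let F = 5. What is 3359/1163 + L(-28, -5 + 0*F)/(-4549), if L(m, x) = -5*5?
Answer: 15309166/5290487 ≈ 2.8937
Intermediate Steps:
L(m, x) = -25
3359/1163 + L(-28, -5 + 0*F)/(-4549) = 3359/1163 - 25/(-4549) = 3359*(1/1163) - 25*(-1/4549) = 3359/1163 + 25/4549 = 15309166/5290487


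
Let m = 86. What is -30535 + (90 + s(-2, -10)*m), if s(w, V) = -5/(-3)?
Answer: -90905/3 ≈ -30302.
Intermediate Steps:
s(w, V) = 5/3 (s(w, V) = -5*(-⅓) = 5/3)
-30535 + (90 + s(-2, -10)*m) = -30535 + (90 + (5/3)*86) = -30535 + (90 + 430/3) = -30535 + 700/3 = -90905/3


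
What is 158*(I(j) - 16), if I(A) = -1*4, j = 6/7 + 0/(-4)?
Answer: -3160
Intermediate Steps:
j = 6/7 (j = 6*(⅐) + 0*(-¼) = 6/7 + 0 = 6/7 ≈ 0.85714)
I(A) = -4
158*(I(j) - 16) = 158*(-4 - 16) = 158*(-20) = -3160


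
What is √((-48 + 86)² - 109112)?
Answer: 2*I*√26917 ≈ 328.13*I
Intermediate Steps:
√((-48 + 86)² - 109112) = √(38² - 109112) = √(1444 - 109112) = √(-107668) = 2*I*√26917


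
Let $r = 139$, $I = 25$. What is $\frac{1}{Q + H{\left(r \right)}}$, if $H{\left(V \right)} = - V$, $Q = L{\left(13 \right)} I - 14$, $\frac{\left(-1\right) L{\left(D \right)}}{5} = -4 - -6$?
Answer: $- \frac{1}{403} \approx -0.0024814$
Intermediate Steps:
$L{\left(D \right)} = -10$ ($L{\left(D \right)} = - 5 \left(-4 - -6\right) = - 5 \left(-4 + 6\right) = \left(-5\right) 2 = -10$)
$Q = -264$ ($Q = \left(-10\right) 25 - 14 = -250 - 14 = -264$)
$\frac{1}{Q + H{\left(r \right)}} = \frac{1}{-264 - 139} = \frac{1}{-403} = - \frac{1}{403}$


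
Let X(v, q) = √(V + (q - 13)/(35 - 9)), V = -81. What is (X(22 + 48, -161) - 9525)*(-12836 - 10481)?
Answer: 222094425 - 46634*I*√3705/13 ≈ 2.2209e+8 - 2.1835e+5*I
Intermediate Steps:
X(v, q) = √(-163/2 + q/26) (X(v, q) = √(-81 + (q - 13)/(35 - 9)) = √(-81 + (-13 + q)/26) = √(-81 + (-13 + q)*(1/26)) = √(-81 + (-½ + q/26)) = √(-163/2 + q/26))
(X(22 + 48, -161) - 9525)*(-12836 - 10481) = (√(-55094 + 26*(-161))/26 - 9525)*(-12836 - 10481) = (√(-55094 - 4186)/26 - 9525)*(-23317) = (√(-59280)/26 - 9525)*(-23317) = ((4*I*√3705)/26 - 9525)*(-23317) = (2*I*√3705/13 - 9525)*(-23317) = (-9525 + 2*I*√3705/13)*(-23317) = 222094425 - 46634*I*√3705/13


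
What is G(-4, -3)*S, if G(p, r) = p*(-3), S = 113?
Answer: 1356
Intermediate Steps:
G(p, r) = -3*p
G(-4, -3)*S = -3*(-4)*113 = 12*113 = 1356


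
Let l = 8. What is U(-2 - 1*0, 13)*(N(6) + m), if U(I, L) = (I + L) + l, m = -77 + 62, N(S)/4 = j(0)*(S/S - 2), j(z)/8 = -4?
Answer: 2147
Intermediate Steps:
j(z) = -32 (j(z) = 8*(-4) = -32)
N(S) = 128 (N(S) = 4*(-32*(S/S - 2)) = 4*(-32*(1 - 2)) = 4*(-32*(-1)) = 4*32 = 128)
m = -15
U(I, L) = 8 + I + L (U(I, L) = (I + L) + 8 = 8 + I + L)
U(-2 - 1*0, 13)*(N(6) + m) = (8 + (-2 - 1*0) + 13)*(128 - 15) = (8 + (-2 + 0) + 13)*113 = (8 - 2 + 13)*113 = 19*113 = 2147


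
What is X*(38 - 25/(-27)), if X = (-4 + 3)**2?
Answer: 1051/27 ≈ 38.926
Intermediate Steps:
X = 1 (X = (-1)**2 = 1)
X*(38 - 25/(-27)) = 1*(38 - 25/(-27)) = 1*(38 - 25*(-1/27)) = 1*(38 + 25/27) = 1*(1051/27) = 1051/27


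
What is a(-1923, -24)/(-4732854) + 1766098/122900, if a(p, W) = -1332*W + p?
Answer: 348124643883/24236156525 ≈ 14.364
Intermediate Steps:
a(p, W) = p - 1332*W
a(-1923, -24)/(-4732854) + 1766098/122900 = (-1923 - 1332*(-24))/(-4732854) + 1766098/122900 = (-1923 + 31968)*(-1/4732854) + 1766098*(1/122900) = 30045*(-1/4732854) + 883049/61450 = -10015/1577618 + 883049/61450 = 348124643883/24236156525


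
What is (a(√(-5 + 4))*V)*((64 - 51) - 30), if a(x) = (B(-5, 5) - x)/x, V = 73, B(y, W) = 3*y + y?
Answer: 1241 - 24820*I ≈ 1241.0 - 24820.0*I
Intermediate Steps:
B(y, W) = 4*y
a(x) = (-20 - x)/x (a(x) = (4*(-5) - x)/x = (-20 - x)/x)
(a(√(-5 + 4))*V)*((64 - 51) - 30) = (((-20 - √(-5 + 4))/(√(-5 + 4)))*73)*((64 - 51) - 30) = (((-20 - √(-1))/(√(-1)))*73)*(13 - 30) = (((-20 - I)/I)*73)*(-17) = (((-I)*(-20 - I))*73)*(-17) = (-I*(-20 - I)*73)*(-17) = -73*I*(-20 - I)*(-17) = 1241*I*(-20 - I)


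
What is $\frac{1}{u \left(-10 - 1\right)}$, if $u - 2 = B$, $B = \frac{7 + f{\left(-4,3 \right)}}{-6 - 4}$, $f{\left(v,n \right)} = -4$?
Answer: $- \frac{10}{187} \approx -0.053476$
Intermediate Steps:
$B = - \frac{3}{10}$ ($B = \frac{7 - 4}{-6 - 4} = \frac{3}{-10} = 3 \left(- \frac{1}{10}\right) = - \frac{3}{10} \approx -0.3$)
$u = \frac{17}{10}$ ($u = 2 - \frac{3}{10} = \frac{17}{10} \approx 1.7$)
$\frac{1}{u \left(-10 - 1\right)} = \frac{1}{\frac{17}{10} \left(-10 - 1\right)} = \frac{1}{\frac{17}{10} \left(-11\right)} = \frac{1}{- \frac{187}{10}} = - \frac{10}{187}$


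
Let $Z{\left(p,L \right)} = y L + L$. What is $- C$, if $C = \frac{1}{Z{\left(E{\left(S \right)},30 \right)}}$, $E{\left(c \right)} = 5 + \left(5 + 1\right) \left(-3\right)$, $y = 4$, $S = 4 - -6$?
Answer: $- \frac{1}{150} \approx -0.0066667$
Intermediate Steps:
$S = 10$ ($S = 4 + 6 = 10$)
$E{\left(c \right)} = -13$ ($E{\left(c \right)} = 5 + 6 \left(-3\right) = 5 - 18 = -13$)
$Z{\left(p,L \right)} = 5 L$ ($Z{\left(p,L \right)} = 4 L + L = 5 L$)
$C = \frac{1}{150}$ ($C = \frac{1}{5 \cdot 30} = \frac{1}{150} \approx 0.0066667$)
$- C = \left(-1\right) \frac{1}{150} = - \frac{1}{150}$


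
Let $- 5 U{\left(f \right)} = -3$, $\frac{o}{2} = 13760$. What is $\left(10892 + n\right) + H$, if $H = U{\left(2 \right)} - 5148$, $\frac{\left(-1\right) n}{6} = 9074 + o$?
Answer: $- \frac{1069097}{5} \approx -2.1382 \cdot 10^{5}$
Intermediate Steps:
$o = 27520$ ($o = 2 \cdot 13760 = 27520$)
$U{\left(f \right)} = \frac{3}{5}$ ($U{\left(f \right)} = \left(- \frac{1}{5}\right) \left(-3\right) = \frac{3}{5}$)
$n = -219564$ ($n = - 6 \left(9074 + 27520\right) = \left(-6\right) 36594 = -219564$)
$H = - \frac{25737}{5}$ ($H = \frac{3}{5} - 5148 = - \frac{25737}{5} \approx -5147.4$)
$\left(10892 + n\right) + H = \left(10892 - 219564\right) - \frac{25737}{5} = -208672 - \frac{25737}{5} = - \frac{1069097}{5}$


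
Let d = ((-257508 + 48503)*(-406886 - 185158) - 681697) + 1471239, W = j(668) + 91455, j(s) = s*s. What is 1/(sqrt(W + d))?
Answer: sqrt(123741483441)/123741483441 ≈ 2.8428e-6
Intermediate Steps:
j(s) = s**2
W = 537679 (W = 668**2 + 91455 = 446224 + 91455 = 537679)
d = 123740945762 (d = (-209005*(-592044) - 681697) + 1471239 = (123740156220 - 681697) + 1471239 = 123739474523 + 1471239 = 123740945762)
1/(sqrt(W + d)) = 1/(sqrt(537679 + 123740945762)) = 1/(sqrt(123741483441)) = sqrt(123741483441)/123741483441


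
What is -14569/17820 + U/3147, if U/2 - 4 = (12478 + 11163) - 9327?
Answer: 154814959/18693180 ≈ 8.2819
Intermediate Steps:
U = 28636 (U = 8 + 2*((12478 + 11163) - 9327) = 8 + 2*(23641 - 9327) = 8 + 2*14314 = 8 + 28628 = 28636)
-14569/17820 + U/3147 = -14569/17820 + 28636/3147 = 154814959/18693180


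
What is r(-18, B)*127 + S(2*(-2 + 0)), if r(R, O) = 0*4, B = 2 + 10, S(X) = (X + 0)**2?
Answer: 16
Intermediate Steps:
S(X) = X**2
B = 12
r(R, O) = 0
r(-18, B)*127 + S(2*(-2 + 0)) = 0*127 + (2*(-2 + 0))**2 = 0 + (2*(-2))**2 = 0 + (-4)**2 = 0 + 16 = 16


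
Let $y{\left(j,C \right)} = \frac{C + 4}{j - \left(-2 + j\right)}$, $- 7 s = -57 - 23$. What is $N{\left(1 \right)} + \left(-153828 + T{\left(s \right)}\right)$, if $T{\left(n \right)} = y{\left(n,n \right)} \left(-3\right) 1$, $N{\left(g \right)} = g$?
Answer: $- \frac{1076951}{7} \approx -1.5385 \cdot 10^{5}$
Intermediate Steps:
$s = \frac{80}{7}$ ($s = - \frac{-57 - 23}{7} = \left(- \frac{1}{7}\right) \left(-80\right) = \frac{80}{7} \approx 11.429$)
$y{\left(j,C \right)} = 2 + \frac{C}{2}$ ($y{\left(j,C \right)} = \frac{4 + C}{2} = \left(4 + C\right) \frac{1}{2} = 2 + \frac{C}{2}$)
$T{\left(n \right)} = -6 - \frac{3 n}{2}$ ($T{\left(n \right)} = \left(2 + \frac{n}{2}\right) \left(-3\right) 1 = \left(-6 - \frac{3 n}{2}\right) 1 = -6 - \frac{3 n}{2}$)
$N{\left(1 \right)} + \left(-153828 + T{\left(s \right)}\right) = 1 - \frac{1076958}{7} = - \frac{1076951}{7}$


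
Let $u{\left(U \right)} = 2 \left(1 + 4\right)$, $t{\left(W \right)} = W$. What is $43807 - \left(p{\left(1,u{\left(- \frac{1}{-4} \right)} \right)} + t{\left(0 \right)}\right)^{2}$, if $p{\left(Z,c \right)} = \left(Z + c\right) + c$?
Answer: $43366$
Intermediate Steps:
$u{\left(U \right)} = 10$ ($u{\left(U \right)} = 2 \cdot 5 = 10$)
$p{\left(Z,c \right)} = Z + 2 c$
$43807 - \left(p{\left(1,u{\left(- \frac{1}{-4} \right)} \right)} + t{\left(0 \right)}\right)^{2} = 43807 - \left(\left(1 + 2 \cdot 10\right) + 0\right)^{2} = 43807 - \left(\left(1 + 20\right) + 0\right)^{2} = 43807 - \left(21 + 0\right)^{2} = 43807 - 21^{2} = 43807 - 441 = 43366$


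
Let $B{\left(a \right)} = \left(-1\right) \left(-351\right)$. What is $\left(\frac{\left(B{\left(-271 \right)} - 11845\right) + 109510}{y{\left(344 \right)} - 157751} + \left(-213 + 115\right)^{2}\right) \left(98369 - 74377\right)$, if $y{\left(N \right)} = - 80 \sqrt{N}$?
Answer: $\frac{5733189836284246496}{24883176401} + \frac{376255979520 \sqrt{86}}{24883176401} \approx 2.304 \cdot 10^{8}$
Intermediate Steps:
$B{\left(a \right)} = 351$
$\left(\frac{\left(B{\left(-271 \right)} - 11845\right) + 109510}{y{\left(344 \right)} - 157751} + \left(-213 + 115\right)^{2}\right) \left(98369 - 74377\right) = \left(\frac{\left(351 - 11845\right) + 109510}{- 80 \sqrt{344} - 157751} + \left(-213 + 115\right)^{2}\right) \left(98369 - 74377\right) = \left(\frac{\left(351 - 11845\right) + 109510}{- 80 \cdot 2 \sqrt{86} - 157751} + \left(-98\right)^{2}\right) 23992 = \left(\frac{-11494 + 109510}{- 160 \sqrt{86} - 157751} + 9604\right) 23992 = \left(\frac{98016}{-157751 - 160 \sqrt{86}} + 9604\right) 23992 = \left(9604 + \frac{98016}{-157751 - 160 \sqrt{86}}\right) 23992 = 230419168 + \frac{2351599872}{-157751 - 160 \sqrt{86}}$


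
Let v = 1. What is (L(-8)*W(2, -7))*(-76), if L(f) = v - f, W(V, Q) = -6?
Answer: 4104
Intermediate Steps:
L(f) = 1 - f
(L(-8)*W(2, -7))*(-76) = ((1 - 1*(-8))*(-6))*(-76) = ((1 + 8)*(-6))*(-76) = (9*(-6))*(-76) = -54*(-76) = 4104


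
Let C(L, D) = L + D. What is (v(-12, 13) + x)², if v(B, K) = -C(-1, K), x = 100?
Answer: 7744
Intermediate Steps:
C(L, D) = D + L
v(B, K) = 1 - K (v(B, K) = -(K - 1) = -(-1 + K) = 1 - K)
(v(-12, 13) + x)² = ((1 - 1*13) + 100)² = ((1 - 13) + 100)² = (-12 + 100)² = 88² = 7744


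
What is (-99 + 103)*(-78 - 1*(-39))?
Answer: -156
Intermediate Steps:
(-99 + 103)*(-78 - 1*(-39)) = 4*(-78 + 39) = 4*(-39) = -156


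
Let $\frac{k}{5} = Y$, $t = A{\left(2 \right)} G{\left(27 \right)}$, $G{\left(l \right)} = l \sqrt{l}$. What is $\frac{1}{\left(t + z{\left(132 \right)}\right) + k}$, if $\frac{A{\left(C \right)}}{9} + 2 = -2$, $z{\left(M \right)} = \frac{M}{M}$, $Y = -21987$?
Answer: $- \frac{54967}{6029987594} + \frac{729 \sqrt{3}}{3014993797} \approx -8.6968 \cdot 10^{-6}$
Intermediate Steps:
$z{\left(M \right)} = 1$
$G{\left(l \right)} = l^{\frac{3}{2}}$
$A{\left(C \right)} = -36$ ($A{\left(C \right)} = -18 + 9 \left(-2\right) = -18 - 18 = -36$)
$t = - 2916 \sqrt{3}$ ($t = - 36 \cdot 27^{\frac{3}{2}} = - 36 \cdot 81 \sqrt{3} = - 2916 \sqrt{3} \approx -5050.7$)
$k = -109935$ ($k = 5 \left(-21987\right) = -109935$)
$\frac{1}{\left(t + z{\left(132 \right)}\right) + k} = \frac{1}{\left(- 2916 \sqrt{3} + 1\right) - 109935} = \frac{1}{\left(1 - 2916 \sqrt{3}\right) - 109935} = \frac{1}{-109934 - 2916 \sqrt{3}}$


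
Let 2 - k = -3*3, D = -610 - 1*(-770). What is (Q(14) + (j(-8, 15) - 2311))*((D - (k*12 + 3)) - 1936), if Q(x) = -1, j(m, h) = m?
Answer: 4433520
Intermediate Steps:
D = 160 (D = -610 + 770 = 160)
k = 11 (k = 2 - (-3)*3 = 2 - 1*(-9) = 2 + 9 = 11)
(Q(14) + (j(-8, 15) - 2311))*((D - (k*12 + 3)) - 1936) = (-1 + (-8 - 2311))*((160 - (11*12 + 3)) - 1936) = (-1 - 2319)*((160 - (132 + 3)) - 1936) = -2320*((160 - 1*135) - 1936) = -2320*((160 - 135) - 1936) = -2320*(25 - 1936) = -2320*(-1911) = 4433520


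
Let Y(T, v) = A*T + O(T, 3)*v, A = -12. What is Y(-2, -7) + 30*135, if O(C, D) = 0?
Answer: 4074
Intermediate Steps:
Y(T, v) = -12*T (Y(T, v) = -12*T + 0*v = -12*T + 0 = -12*T)
Y(-2, -7) + 30*135 = -12*(-2) + 30*135 = 24 + 4050 = 4074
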